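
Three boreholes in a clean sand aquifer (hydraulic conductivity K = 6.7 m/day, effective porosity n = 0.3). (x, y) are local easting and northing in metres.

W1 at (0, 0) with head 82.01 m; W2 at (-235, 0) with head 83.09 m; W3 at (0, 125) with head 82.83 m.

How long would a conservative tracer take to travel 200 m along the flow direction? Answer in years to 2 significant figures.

3.1 years

∂h/∂x = (83.09 − 82.01) / (-235 − 0) = -0.004596
∂h/∂y = (82.83 − 82.01) / (125 − 0) = +0.006560
|∇h| = √(-0.004596² + 0.006560²) = 0.00801
Seepage velocity v = K·i/n = 6.7 × 0.00801 / 0.3 = 0.1789 m/day.
t = 200 / 0.1789 = 1118 days = 3.06 years.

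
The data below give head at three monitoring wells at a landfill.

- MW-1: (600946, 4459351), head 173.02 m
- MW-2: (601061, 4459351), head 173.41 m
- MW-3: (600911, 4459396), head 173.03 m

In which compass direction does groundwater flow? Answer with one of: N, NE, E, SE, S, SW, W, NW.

SW

Three-point gradient (reference MW-1): Δ to MW-2 = (115, 0, +0.39), Δ to MW-3 = (-35, 45, +0.01).
∂h/∂x = +0.003391, ∂h/∂y = +0.002860 (det = 5175).
Flow = −∇h = (-0.003391 east, -0.002860 north), which points southwest.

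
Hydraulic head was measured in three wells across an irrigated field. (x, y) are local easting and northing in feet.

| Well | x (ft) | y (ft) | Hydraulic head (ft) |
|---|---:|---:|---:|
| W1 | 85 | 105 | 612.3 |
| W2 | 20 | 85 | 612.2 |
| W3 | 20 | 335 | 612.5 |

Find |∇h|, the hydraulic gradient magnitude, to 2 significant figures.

Taking W1 as reference: W2−W1 = (-65, -20, -0.1); W3−W1 = (-65, 230, +0.2).
Solve a·Δx + b·Δy = Δh: det = (-65)·230 − (-65)·(-20) = -16250.
∂h/∂x = [(-0.1)·230 − (+0.2)·(-20)] / -16250 = +0.001169
∂h/∂y = [(-65)·(+0.2) − (-65)·(-0.1)] / -16250 = +0.001200
|∇h| = √(0.001169² + 0.001200²) = 0.001675

0.0017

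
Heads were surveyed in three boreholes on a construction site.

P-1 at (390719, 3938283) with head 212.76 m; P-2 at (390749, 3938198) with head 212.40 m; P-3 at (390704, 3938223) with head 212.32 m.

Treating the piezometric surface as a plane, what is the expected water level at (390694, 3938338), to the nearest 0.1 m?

213.0 m

Three-point gradient (reference P-1): Δ to P-2 = (30, -85, -0.36), Δ to P-3 = (-15, -60, -0.44).
∂h/∂x = +0.005138, ∂h/∂y = +0.006049 (det = -3075).
h(390694, 3938338) = 212.76 + (+0.005138)·(-25) + (+0.006049)·(55) = 212.76 -0.128 +0.333 = 212.964 m.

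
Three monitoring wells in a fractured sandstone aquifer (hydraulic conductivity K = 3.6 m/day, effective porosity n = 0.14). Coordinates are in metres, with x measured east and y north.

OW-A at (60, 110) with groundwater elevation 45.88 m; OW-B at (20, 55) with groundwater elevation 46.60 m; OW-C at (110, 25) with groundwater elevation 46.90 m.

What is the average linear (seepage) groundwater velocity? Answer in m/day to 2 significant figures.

0.32 m/day

Differences from OW-A: to OW-B (Δx, Δy, Δh) = (-40, -55, +0.72); to OW-C = (50, -85, +1.02).
Determinant of the coordinate differences = (-40)·(-85) − 50·(-55) = 6150.
∂h/∂x = [(+0.72)·(-85) − (+1.02)·(-55)] / 6150 = -0.0008293
∂h/∂y = [(-40)·(+1.02) − 50·(+0.72)] / 6150 = -0.01249
|∇h| = √(-0.0008293² + -0.01249²) = 0.01252
Seepage velocity v = K·i/n = 3.6 × 0.01252 / 0.14 = 0.3219 m/day.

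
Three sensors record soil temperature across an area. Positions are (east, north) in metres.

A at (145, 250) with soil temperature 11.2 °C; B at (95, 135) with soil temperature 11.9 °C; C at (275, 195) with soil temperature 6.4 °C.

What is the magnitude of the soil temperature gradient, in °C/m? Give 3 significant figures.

With T = a·x + b·y + c and A as origin, the differences give:
  (-50)·a + (-115)·b = +0.7
  130·a + (-55)·b = -4.8
Eliminate b (×(-55) and ×(-115), subtract): 17700·a = -590.50 → a = ∂T/∂x = -0.03336
Back-substitute: b = ∂T/∂y = +0.008418.
|∇f| = √(-0.03336² + 0.008418²) = 0.03441 °C/m

0.0344 °C/m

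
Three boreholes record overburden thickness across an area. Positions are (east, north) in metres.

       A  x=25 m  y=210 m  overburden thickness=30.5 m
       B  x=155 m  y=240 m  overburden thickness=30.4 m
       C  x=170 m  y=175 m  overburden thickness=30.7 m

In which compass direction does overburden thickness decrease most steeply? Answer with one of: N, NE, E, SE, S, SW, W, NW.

N

Differences from A: to B (Δx, Δy, Δh) = (130, 30, -0.1); to C = (145, -35, +0.2).
Determinant of the coordinate differences = 130·(-35) − 145·30 = -8900.
∂d/∂x = [(-0.1)·(-35) − (+0.2)·30] / -8900 = +0.0002809
∂d/∂y = [130·(+0.2) − 145·(-0.1)] / -8900 = -0.004551
Steepest decrease is along −∇f = (-0.0002809 E, +0.004551 N) → north.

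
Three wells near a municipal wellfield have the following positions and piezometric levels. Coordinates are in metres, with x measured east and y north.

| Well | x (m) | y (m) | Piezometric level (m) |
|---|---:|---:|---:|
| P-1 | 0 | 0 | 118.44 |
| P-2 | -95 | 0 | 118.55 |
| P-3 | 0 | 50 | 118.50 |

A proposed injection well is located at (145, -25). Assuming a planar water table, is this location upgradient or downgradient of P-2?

downgradient

∂h/∂x = (118.55 − 118.44) / (-95 − 0) = -0.001158
∂h/∂y = (118.50 − 118.44) / (50 − 0) = +0.001200
Head at (145, -25) = 118.44 + (-0.001158)·(145) + (+0.001200)·(-25) = 118.24 m.
That is lower than the 118.55 m at P-2, so the point is downgradient.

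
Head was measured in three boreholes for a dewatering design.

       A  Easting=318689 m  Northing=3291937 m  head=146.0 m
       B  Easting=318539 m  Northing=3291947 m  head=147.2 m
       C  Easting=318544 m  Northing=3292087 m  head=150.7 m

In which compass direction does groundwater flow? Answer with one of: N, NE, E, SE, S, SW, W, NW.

Taking A as reference: B−A = (-150, 10, +1.2); C−A = (-145, 150, +4.7).
Solve a·Δx + b·Δy = Δh: det = (-150)·150 − (-145)·10 = -21050.
∂h/∂x = [(+1.2)·150 − (+4.7)·10] / -21050 = -0.006318
∂h/∂y = [(-150)·(+4.7) − (-145)·(+1.2)] / -21050 = +0.02523
Flow = −∇h = (+0.006318 east, -0.02523 north), which points south.

S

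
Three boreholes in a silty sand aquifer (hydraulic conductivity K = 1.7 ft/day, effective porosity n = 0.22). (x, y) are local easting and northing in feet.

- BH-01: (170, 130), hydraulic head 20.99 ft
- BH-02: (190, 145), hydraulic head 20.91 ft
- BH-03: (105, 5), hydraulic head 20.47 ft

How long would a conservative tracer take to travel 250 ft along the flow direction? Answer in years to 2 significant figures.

5.7 years

Differences from BH-01: to BH-02 (Δx, Δy, Δh) = (20, 15, -0.08); to BH-03 = (-65, -125, -0.52).
Determinant of the coordinate differences = 20·(-125) − (-65)·15 = -1525.
∂h/∂x = [(-0.08)·(-125) − (-0.52)·15] / -1525 = -0.01167
∂h/∂y = [20·(-0.52) − (-65)·(-0.08)] / -1525 = +0.01023
|∇h| = √(-0.01167² + 0.01023²) = 0.01552
Seepage velocity v = K·i/n = 1.7 × 0.01552 / 0.22 = 0.1199 ft/day.
t = 250 / 0.1199 = 2085 days = 5.71 years.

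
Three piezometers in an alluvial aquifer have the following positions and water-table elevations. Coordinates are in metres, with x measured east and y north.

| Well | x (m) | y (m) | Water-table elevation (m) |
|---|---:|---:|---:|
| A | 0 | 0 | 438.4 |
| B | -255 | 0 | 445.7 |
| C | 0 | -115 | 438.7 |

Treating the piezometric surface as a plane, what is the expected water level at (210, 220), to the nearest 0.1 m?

431.8 m

∂h/∂x = (445.7 − 438.4) / (-255 − 0) = -0.02863
∂h/∂y = (438.7 − 438.4) / (-115 − 0) = -0.002609
h(210, 220) = 438.4 + (-0.02863)·(210) + (-0.002609)·(220) = 438.4 -6.012 -0.574 = 431.814 m.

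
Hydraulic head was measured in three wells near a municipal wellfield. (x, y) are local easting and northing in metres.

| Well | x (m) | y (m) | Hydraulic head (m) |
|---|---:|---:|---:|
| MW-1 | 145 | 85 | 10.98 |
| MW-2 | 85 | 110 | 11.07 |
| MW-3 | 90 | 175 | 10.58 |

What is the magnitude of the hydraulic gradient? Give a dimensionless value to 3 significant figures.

0.00848

Differences from MW-1: to MW-2 (Δx, Δy, Δh) = (-60, 25, +0.09); to MW-3 = (-55, 90, -0.40).
Determinant of the coordinate differences = (-60)·90 − (-55)·25 = -4025.
∂h/∂x = [(+0.09)·90 − (-0.40)·25] / -4025 = -0.004497
∂h/∂y = [(-60)·(-0.40) − (-55)·(+0.09)] / -4025 = -0.007193
|∇h| = √(-0.004497² + -0.007193²) = 0.008483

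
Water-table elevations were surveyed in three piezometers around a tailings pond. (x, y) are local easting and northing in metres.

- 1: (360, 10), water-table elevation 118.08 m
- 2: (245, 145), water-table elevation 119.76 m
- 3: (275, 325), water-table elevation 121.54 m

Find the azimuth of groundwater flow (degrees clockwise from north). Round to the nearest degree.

166°

Taking 1 as reference: 2−1 = (-115, 135, +1.68); 3−1 = (-85, 315, +3.46).
Solve a·Δx + b·Δy = Δh: det = (-115)·315 − (-85)·135 = -24750.
∂h/∂x = [(+1.68)·315 − (+3.46)·135] / -24750 = -0.002509
∂h/∂y = [(-115)·(+3.46) − (-85)·(+1.68)] / -24750 = +0.01031
Flow direction (−∇h) has components (+0.002509 E, -0.01031 N).
Azimuth = atan2(E, N) = atan2(+0.002509, -0.01031) = 166.3° ≈ 166°.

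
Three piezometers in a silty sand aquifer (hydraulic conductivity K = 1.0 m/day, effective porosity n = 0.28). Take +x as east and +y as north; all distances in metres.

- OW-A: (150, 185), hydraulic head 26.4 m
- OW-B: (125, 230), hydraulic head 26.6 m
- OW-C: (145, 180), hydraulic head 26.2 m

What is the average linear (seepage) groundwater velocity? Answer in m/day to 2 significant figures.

0.10 m/day

With h = a·x + b·y + c and OW-A as origin, the differences give:
  (-25)·a + 45·b = +0.2
  (-5)·a + (-5)·b = -0.2
Eliminate b (×(-5) and ×45, subtract): 350·a = 8.00 → a = ∂h/∂x = +0.02286
Back-substitute: b = ∂h/∂y = +0.01714.
|∇h| = √(0.02286² + 0.01714²) = 0.02857
Seepage velocity v = K·i/n = 1.0 × 0.02857 / 0.28 = 0.102 m/day.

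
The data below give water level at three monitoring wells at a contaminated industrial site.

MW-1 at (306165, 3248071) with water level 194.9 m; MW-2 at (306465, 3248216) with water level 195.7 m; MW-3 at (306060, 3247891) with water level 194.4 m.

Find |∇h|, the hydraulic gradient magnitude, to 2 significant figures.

0.0025

With h = a·x + b·y + c and MW-1 as origin, the differences give:
  300·a + 145·b = +0.8
  (-105)·a + (-180)·b = -0.5
Eliminate b (×(-180) and ×145, subtract): -38775·a = -71.50 → a = ∂h/∂x = +0.001844
Back-substitute: b = ∂h/∂y = +0.001702.
|∇h| = √(0.001844² + 0.001702²) = 0.002509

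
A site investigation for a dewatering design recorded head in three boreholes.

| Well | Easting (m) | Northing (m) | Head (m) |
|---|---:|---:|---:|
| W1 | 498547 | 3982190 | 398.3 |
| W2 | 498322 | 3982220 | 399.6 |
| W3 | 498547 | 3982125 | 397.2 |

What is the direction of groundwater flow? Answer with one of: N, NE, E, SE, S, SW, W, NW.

S

With h = a·x + b·y + c and W1 as origin, the differences give:
  (-225)·a + 30·b = +1.3
  0·a + (-65)·b = -1.1
Eliminate b (×(-65) and ×30, subtract): 14625·a = -51.50 → a = ∂h/∂x = -0.003521
Back-substitute: b = ∂h/∂y = +0.01692.
Flow = −∇h = (+0.003521 east, -0.01692 north), which points south.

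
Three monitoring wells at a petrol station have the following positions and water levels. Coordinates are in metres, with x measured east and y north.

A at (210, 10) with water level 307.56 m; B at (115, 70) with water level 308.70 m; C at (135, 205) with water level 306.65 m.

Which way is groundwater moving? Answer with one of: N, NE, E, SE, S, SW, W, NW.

Differences from A: to B (Δx, Δy, Δh) = (-95, 60, +1.14); to C = (-75, 195, -0.91).
Determinant of the coordinate differences = (-95)·195 − (-75)·60 = -14025.
∂h/∂x = [(+1.14)·195 − (-0.91)·60] / -14025 = -0.01974
∂h/∂y = [(-95)·(-0.91) − (-75)·(+1.14)] / -14025 = -0.01226
Flow = −∇h = (+0.01974 east, +0.01226 north), which points northeast.

NE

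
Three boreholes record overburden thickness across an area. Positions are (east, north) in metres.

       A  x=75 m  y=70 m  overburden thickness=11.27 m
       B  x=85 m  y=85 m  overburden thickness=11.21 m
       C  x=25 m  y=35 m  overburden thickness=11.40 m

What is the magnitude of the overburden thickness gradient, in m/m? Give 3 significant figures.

0.00427 m/m

Three-point gradient (reference A): Δ to B = (10, 15, -0.06), Δ to C = (-50, -35, +0.13).
∂d/∂x = +0.0003750, ∂d/∂y = -0.004250 (det = 400).
|∇f| = √(0.0003750² + -0.004250²) = 0.004267 m/m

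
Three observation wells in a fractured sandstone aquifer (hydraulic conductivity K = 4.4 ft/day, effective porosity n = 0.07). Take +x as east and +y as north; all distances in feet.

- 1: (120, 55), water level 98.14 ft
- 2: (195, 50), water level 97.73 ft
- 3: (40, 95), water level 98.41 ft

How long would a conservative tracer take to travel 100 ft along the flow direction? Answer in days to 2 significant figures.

210 days

Three-point gradient (reference 1): Δ to 2 = (75, -5, -0.41), Δ to 3 = (-80, 40, +0.27).
∂h/∂x = -0.005788, ∂h/∂y = -0.004827 (det = 2600).
|∇h| = √(-0.005788² + -0.004827²) = 0.007537
Seepage velocity v = K·i/n = 4.4 × 0.007537 / 0.07 = 0.4738 ft/day.
t = 100 / 0.4738 = 211.1 days.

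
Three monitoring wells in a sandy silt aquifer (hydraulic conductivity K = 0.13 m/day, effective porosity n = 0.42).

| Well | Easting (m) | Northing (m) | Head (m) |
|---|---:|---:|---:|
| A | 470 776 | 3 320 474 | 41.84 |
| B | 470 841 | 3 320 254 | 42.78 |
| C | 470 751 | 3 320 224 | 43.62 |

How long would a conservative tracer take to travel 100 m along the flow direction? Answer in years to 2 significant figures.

92 years

With h = a·x + b·y + c and A as origin, the differences give:
  65·a + (-220)·b = +0.94
  (-25)·a + (-250)·b = +1.78
Eliminate b (×(-250) and ×(-220), subtract): -21750·a = 156.600 → a = ∂h/∂x = -0.007200
Back-substitute: b = ∂h/∂y = -0.006400.
|∇h| = √(-0.007200² + -0.006400²) = 0.009633
Seepage velocity v = K·i/n = 0.13 × 0.009633 / 0.42 = 0.002982 m/day.
t = 100 / 0.002982 = 3.353e+04 days = 91.8 years.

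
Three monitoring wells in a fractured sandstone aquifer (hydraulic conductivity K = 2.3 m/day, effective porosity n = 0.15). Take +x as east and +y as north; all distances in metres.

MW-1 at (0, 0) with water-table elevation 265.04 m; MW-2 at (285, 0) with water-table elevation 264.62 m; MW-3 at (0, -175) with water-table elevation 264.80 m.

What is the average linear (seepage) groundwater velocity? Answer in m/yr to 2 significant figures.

∂h/∂x = (264.62 − 265.04) / (285 − 0) = -0.001474
∂h/∂y = (264.80 − 265.04) / (-175 − 0) = +0.001371
|∇h| = √(-0.001474² + 0.001371²) = 0.002013
Seepage velocity v = K·i/n = 2.3 × 0.002013 / 0.15 = 0.03087 m/day = 11.28 m/yr.

11 m/yr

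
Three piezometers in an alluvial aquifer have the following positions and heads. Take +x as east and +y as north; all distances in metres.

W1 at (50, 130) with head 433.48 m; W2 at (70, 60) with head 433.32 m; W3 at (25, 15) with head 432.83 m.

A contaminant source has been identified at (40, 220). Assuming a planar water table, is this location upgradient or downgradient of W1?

upgradient

Differences from W1: to W2 (Δx, Δy, Δh) = (20, -70, -0.16); to W3 = (-25, -115, -0.65).
Solve a·Δx + b·Δy = Δh: det = 20·(-115) − (-25)·(-70) = -4050.
∂h/∂x = [(-0.16)·(-115) − (-0.65)·(-70)] / -4050 = +0.006691
∂h/∂y = [20·(-0.65) − (-25)·(-0.16)] / -4050 = +0.004198
Head at (40, 220) = 433.48 + (+0.006691)·(-10) + (+0.004198)·(90) = 433.79 m.
That is higher than the 433.48 m at W1, so the point is upgradient.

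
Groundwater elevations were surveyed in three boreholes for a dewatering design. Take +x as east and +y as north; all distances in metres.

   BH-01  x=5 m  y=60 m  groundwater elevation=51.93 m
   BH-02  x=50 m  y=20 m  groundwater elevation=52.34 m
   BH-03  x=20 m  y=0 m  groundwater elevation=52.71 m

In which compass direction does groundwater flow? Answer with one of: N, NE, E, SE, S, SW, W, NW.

With h = a·x + b·y + c and BH-01 as origin, the differences give:
  45·a + (-40)·b = +0.41
  15·a + (-60)·b = +0.78
Eliminate b (×(-60) and ×(-40), subtract): -2100·a = 6.600 → a = ∂h/∂x = -0.003143
Back-substitute: b = ∂h/∂y = -0.01379.
Flow = −∇h = (+0.003143 east, +0.01379 north), which points north.

N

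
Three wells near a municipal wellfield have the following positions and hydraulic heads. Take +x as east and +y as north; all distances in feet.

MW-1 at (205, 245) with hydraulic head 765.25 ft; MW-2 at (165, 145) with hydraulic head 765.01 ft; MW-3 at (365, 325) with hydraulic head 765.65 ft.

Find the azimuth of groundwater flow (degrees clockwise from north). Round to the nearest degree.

Taking MW-1 as reference: MW-2−MW-1 = (-40, -100, -0.24); MW-3−MW-1 = (160, 80, +0.40).
Solve a·Δx + b·Δy = Δh: det = (-40)·80 − 160·(-100) = 12800.
∂h/∂x = [(-0.24)·80 − (+0.40)·(-100)] / 12800 = +0.001625
∂h/∂y = [(-40)·(+0.40) − 160·(-0.24)] / 12800 = +0.001750
Flow direction (−∇h) has components (-0.001625 E, -0.001750 N).
Azimuth = atan2(E, N) = atan2(-0.001625, -0.001750) = 222.9° ≈ 223°.

223°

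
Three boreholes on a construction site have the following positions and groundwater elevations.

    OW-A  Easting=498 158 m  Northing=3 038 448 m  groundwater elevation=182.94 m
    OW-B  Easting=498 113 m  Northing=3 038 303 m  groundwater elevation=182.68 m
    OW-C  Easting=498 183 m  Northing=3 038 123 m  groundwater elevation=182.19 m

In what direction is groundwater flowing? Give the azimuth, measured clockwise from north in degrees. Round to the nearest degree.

149°

Three-point gradient (reference OW-A): Δ to OW-B = (-45, -145, -0.26), Δ to OW-C = (25, -325, -0.75).
∂h/∂x = -0.001329, ∂h/∂y = +0.002205 (det = 18250).
Flow direction (−∇h) has components (+0.001329 E, -0.002205 N).
Azimuth = atan2(E, N) = atan2(+0.001329, -0.002205) = 148.9° ≈ 149°.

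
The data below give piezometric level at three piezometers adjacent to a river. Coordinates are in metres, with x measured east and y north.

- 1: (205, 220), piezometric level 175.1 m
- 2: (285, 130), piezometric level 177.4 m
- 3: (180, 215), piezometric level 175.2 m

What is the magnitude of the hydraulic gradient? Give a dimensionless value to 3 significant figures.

0.0247

Taking 1 as reference: 2−1 = (80, -90, +2.3); 3−1 = (-25, -5, +0.1).
Solve a·Δx + b·Δy = Δh: det = 80·(-5) − (-25)·(-90) = -2650.
∂h/∂x = [(+2.3)·(-5) − (+0.1)·(-90)] / -2650 = +0.0009434
∂h/∂y = [80·(+0.1) − (-25)·(+2.3)] / -2650 = -0.02472
|∇h| = √(0.0009434² + -0.02472²) = 0.02474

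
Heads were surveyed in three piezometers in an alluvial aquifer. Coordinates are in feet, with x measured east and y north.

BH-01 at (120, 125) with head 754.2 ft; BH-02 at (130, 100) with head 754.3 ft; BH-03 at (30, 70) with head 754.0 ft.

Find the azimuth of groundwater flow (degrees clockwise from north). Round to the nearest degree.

Differences from BH-01: to BH-02 (Δx, Δy, Δh) = (10, -25, +0.1); to BH-03 = (-90, -55, -0.2).
Solve a·Δx + b·Δy = Δh: det = 10·(-55) − (-90)·(-25) = -2800.
∂h/∂x = [(+0.1)·(-55) − (-0.2)·(-25)] / -2800 = +0.003750
∂h/∂y = [10·(-0.2) − (-90)·(+0.1)] / -2800 = -0.002500
Flow direction (−∇h) has components (-0.003750 E, +0.002500 N).
Azimuth = atan2(E, N) = atan2(-0.003750, +0.002500) = 303.7° ≈ 304°.

304°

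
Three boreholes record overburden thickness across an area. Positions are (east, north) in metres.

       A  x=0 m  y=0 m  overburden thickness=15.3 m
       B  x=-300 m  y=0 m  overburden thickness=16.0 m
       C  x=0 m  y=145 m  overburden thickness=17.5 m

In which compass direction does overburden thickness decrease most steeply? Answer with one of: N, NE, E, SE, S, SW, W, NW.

S

∂d/∂x = (16.0 − 15.3) / (-300 − 0) = -0.002333
∂d/∂y = (17.5 − 15.3) / (145 − 0) = +0.01517
Steepest decrease is along −∇f = (+0.002333 E, -0.01517 N) → south.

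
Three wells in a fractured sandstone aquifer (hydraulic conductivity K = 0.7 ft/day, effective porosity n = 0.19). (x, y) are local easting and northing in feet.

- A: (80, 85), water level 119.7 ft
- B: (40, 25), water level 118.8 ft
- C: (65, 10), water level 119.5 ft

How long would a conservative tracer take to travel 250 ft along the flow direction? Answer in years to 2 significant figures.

7.0 years

Differences from A: to B (Δx, Δy, Δh) = (-40, -60, -0.9); to C = (-15, -75, -0.2).
Determinant of the coordinate differences = (-40)·(-75) − (-15)·(-60) = 2100.
∂h/∂x = [(-0.9)·(-75) − (-0.2)·(-60)] / 2100 = +0.02643
∂h/∂y = [(-40)·(-0.2) − (-15)·(-0.9)] / 2100 = -0.002619
|∇h| = √(0.02643² + -0.002619²) = 0.02656
Seepage velocity v = K·i/n = 0.7 × 0.02656 / 0.19 = 0.09785 ft/day.
t = 250 / 0.09785 = 2555 days = 7 years.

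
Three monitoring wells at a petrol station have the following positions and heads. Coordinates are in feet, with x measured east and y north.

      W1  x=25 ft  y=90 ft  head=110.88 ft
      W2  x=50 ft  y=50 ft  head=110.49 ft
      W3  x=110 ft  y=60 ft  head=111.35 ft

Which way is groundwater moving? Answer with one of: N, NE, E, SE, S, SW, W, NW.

SW

Taking W1 as reference: W2−W1 = (25, -40, -0.39); W3−W1 = (85, -30, +0.47).
Determinant of the coordinate differences = 25·(-30) − 85·(-40) = 2650.
∂h/∂x = [(-0.39)·(-30) − (+0.47)·(-40)] / 2650 = +0.01151
∂h/∂y = [25·(+0.47) − 85·(-0.39)] / 2650 = +0.01694
Flow = −∇h = (-0.01151 east, -0.01694 north), which points southwest.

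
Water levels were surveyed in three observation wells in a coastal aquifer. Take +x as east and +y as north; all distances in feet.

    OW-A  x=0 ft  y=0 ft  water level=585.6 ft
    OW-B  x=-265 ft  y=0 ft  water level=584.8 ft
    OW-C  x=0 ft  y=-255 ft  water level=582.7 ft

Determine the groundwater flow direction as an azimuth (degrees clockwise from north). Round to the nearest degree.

195°

∂h/∂x = (584.8 − 585.6) / (-265 − 0) = +0.003019
∂h/∂y = (582.7 − 585.6) / (-255 − 0) = +0.01137
Flow direction (−∇h) has components (-0.003019 E, -0.01137 N).
Azimuth = atan2(E, N) = atan2(-0.003019, -0.01137) = 194.9° ≈ 195°.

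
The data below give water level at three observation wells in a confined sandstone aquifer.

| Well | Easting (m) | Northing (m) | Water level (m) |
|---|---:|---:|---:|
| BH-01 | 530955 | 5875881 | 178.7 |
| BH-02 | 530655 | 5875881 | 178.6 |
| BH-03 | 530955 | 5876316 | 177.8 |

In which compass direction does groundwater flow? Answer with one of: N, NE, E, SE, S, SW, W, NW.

N

∂h/∂x = (178.6 − 178.7) / (530655 − 530955) = +0.0003333
∂h/∂y = (177.8 − 178.7) / (5876316 − 5875881) = -0.002069
Flow = −∇h = (-0.0003333 east, +0.002069 north), which points north.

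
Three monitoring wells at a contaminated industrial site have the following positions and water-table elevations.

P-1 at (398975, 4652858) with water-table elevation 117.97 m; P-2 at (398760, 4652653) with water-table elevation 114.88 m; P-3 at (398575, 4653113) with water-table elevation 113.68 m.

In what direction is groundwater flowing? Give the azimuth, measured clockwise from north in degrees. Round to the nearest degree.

259°

With h = a·x + b·y + c and P-1 as origin, the differences give:
  (-215)·a + (-205)·b = -3.09
  (-400)·a + 255·b = -4.29
Eliminate b (×255 and ×(-205), subtract): -136825·a = -1667.400 → a = ∂h/∂x = +0.01219
Back-substitute: b = ∂h/∂y = +0.002292.
Flow direction (−∇h) has components (-0.01219 E, -0.002292 N).
Azimuth = atan2(E, N) = atan2(-0.01219, -0.002292) = 259.3° ≈ 259°.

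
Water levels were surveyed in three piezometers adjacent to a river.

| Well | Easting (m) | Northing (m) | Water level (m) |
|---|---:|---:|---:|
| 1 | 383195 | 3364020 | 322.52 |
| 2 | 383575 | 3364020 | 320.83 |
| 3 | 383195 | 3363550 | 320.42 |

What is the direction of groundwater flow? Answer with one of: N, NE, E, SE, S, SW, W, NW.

SE

∂h/∂x = (320.83 − 322.52) / (383575 − 383195) = -0.004447
∂h/∂y = (320.42 − 322.52) / (3363550 − 3364020) = +0.004468
Flow = −∇h = (+0.004447 east, -0.004468 north), which points southeast.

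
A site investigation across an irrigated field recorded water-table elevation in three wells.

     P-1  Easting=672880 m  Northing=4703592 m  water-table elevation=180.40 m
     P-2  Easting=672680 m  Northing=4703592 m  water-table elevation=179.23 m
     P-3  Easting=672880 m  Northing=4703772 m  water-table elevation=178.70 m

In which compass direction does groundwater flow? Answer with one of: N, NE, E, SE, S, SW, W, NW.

NW

∂h/∂x = (179.23 − 180.40) / (672680 − 672880) = +0.005850
∂h/∂y = (178.70 − 180.40) / (4703772 − 4703592) = -0.009444
Flow = −∇h = (-0.005850 east, +0.009444 north), which points northwest.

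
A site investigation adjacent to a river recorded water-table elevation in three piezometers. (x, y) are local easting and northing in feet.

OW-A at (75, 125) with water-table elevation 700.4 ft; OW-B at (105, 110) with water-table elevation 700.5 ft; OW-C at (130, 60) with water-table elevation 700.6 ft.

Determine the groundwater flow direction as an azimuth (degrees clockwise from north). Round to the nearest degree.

With h = a·x + b·y + c and OW-A as origin, the differences give:
  30·a + (-15)·b = +0.1
  55·a + (-65)·b = +0.2
Eliminate b (×(-65) and ×(-15), subtract): -1125·a = -3.50 → a = ∂h/∂x = +0.003111
Back-substitute: b = ∂h/∂y = -0.0004444.
Flow direction (−∇h) has components (-0.003111 E, +0.0004444 N).
Azimuth = atan2(E, N) = atan2(-0.003111, +0.0004444) = 278.1° ≈ 278°.

278°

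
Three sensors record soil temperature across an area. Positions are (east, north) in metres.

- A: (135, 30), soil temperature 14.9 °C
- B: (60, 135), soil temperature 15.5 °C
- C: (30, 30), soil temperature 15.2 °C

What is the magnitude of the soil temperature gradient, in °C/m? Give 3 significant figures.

0.00465 °C/m

Taking A as reference: B−A = (-75, 105, +0.6); C−A = (-105, 0, +0.3).
Determinant of the coordinate differences = (-75)·0 − (-105)·105 = 11025.
∂T/∂x = [(+0.6)·0 − (+0.3)·105] / 11025 = -0.002857
∂T/∂y = [(-75)·(+0.3) − (-105)·(+0.6)] / 11025 = +0.003673
|∇f| = √(-0.002857² + 0.003673²) = 0.004653 °C/m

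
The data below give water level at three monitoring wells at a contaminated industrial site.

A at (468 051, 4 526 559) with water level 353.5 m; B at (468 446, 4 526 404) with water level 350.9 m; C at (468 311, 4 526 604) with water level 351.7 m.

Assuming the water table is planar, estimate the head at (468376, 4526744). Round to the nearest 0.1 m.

351.2 m

Differences from A: to B (Δx, Δy, Δh) = (395, -155, -2.6); to C = (260, 45, -1.8).
Solve a·Δx + b·Δy = Δh: det = 395·45 − 260·(-155) = 58075.
∂h/∂x = [(-2.6)·45 − (-1.8)·(-155)] / 58075 = -0.006819
∂h/∂y = [395·(-1.8) − 260·(-2.6)] / 58075 = -0.0006027
h(468376, 4526744) = 353.5 + (-0.006819)·(325) + (-0.0006027)·(185) = 353.5 -2.216 -0.111 = 351.172 m.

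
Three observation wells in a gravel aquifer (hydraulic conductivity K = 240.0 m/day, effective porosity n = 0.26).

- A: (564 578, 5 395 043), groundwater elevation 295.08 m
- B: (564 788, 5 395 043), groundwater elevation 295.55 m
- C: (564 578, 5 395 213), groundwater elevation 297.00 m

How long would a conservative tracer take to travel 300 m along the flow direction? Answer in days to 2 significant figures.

28 days

∂h/∂x = (295.55 − 295.08) / (564788 − 564578) = +0.002238
∂h/∂y = (297.00 − 295.08) / (5395213 − 5395043) = +0.01129
|∇h| = √(0.002238² + 0.01129²) = 0.01151
Seepage velocity v = K·i/n = 240.0 × 0.01151 / 0.26 = 10.62 m/day.
t = 300 / 10.62 = 28.25 days.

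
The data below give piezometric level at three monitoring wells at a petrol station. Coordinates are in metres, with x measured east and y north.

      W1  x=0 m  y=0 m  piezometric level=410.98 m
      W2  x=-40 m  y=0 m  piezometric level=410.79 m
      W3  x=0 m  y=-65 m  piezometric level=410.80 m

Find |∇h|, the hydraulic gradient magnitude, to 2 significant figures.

∂h/∂x = (410.79 − 410.98) / (-40 − 0) = +0.004750
∂h/∂y = (410.80 − 410.98) / (-65 − 0) = +0.002769
|∇h| = √(0.004750² + 0.002769²) = 0.005498

0.0055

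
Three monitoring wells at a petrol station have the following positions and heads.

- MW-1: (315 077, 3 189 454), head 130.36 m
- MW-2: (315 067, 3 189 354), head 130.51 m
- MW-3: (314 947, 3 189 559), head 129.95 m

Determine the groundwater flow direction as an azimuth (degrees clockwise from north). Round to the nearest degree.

With h = a·x + b·y + c and MW-1 as origin, the differences give:
  (-10)·a + (-100)·b = +0.15
  (-130)·a + 105·b = -0.41
Eliminate b (×105 and ×(-100), subtract): -14050·a = -25.250 → a = ∂h/∂x = +0.001797
Back-substitute: b = ∂h/∂y = -0.001680.
Flow direction (−∇h) has components (-0.001797 E, +0.001680 N).
Azimuth = atan2(E, N) = atan2(-0.001797, +0.001680) = 313.1° ≈ 313°.

313°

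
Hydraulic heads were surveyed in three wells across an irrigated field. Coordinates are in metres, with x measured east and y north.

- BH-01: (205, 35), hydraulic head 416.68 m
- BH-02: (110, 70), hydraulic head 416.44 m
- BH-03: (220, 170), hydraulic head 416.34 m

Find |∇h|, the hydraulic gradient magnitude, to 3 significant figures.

0.00310

Differences from BH-01: to BH-02 (Δx, Δy, Δh) = (-95, 35, -0.24); to BH-03 = (15, 135, -0.34).
Solve a·Δx + b·Δy = Δh: det = (-95)·135 − 15·35 = -13350.
∂h/∂x = [(-0.24)·135 − (-0.34)·35] / -13350 = +0.001536
∂h/∂y = [(-95)·(-0.34) − 15·(-0.24)] / -13350 = -0.002689
|∇h| = √(0.001536² + -0.002689²) = 0.003097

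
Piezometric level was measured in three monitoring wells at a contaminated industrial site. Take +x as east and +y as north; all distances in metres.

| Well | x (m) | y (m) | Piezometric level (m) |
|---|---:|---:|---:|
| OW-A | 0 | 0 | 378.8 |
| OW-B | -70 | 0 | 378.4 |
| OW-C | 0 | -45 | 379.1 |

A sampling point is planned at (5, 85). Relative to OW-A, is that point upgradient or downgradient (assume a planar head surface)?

downgradient

∂h/∂x = (378.4 − 378.8) / (-70 − 0) = +0.005714
∂h/∂y = (379.1 − 378.8) / (-45 − 0) = -0.006667
Head at (5, 85) = 378.8 + (+0.005714)·(5) + (-0.006667)·(85) = 378.26 m.
That is lower than the 378.8 m at OW-A, so the point is downgradient.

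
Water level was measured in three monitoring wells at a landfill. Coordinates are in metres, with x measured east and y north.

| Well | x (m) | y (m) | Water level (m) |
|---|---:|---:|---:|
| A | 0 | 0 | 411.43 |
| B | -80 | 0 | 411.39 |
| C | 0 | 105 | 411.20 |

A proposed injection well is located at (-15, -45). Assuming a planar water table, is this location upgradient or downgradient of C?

∂h/∂x = (411.39 − 411.43) / (-80 − 0) = +0.0005000
∂h/∂y = (411.20 − 411.43) / (105 − 0) = -0.002190
Head at (-15, -45) = 411.43 + (+0.0005000)·(-15) + (-0.002190)·(-45) = 411.52 m.
That is higher than the 411.20 m at C, so the point is upgradient.

upgradient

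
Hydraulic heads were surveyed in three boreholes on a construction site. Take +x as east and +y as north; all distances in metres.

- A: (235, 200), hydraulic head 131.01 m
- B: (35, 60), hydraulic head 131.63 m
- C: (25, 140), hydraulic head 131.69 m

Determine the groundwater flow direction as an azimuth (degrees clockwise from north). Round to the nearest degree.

096°

Taking A as reference: B−A = (-200, -140, +0.62); C−A = (-210, -60, +0.68).
Determinant of the coordinate differences = (-200)·(-60) − (-210)·(-140) = -17400.
∂h/∂x = [(+0.62)·(-60) − (+0.68)·(-140)] / -17400 = -0.003333
∂h/∂y = [(-200)·(+0.68) − (-210)·(+0.62)] / -17400 = +0.0003333
Flow direction (−∇h) has components (+0.003333 E, -0.0003333 N).
Azimuth = atan2(E, N) = atan2(+0.003333, -0.0003333) = 95.7° ≈ 096°.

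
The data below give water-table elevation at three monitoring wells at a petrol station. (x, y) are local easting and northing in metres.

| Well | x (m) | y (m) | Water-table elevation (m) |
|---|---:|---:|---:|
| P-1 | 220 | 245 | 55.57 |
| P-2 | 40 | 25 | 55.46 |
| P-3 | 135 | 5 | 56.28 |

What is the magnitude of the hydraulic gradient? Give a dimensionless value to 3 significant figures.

Differences from P-1: to P-2 (Δx, Δy, Δh) = (-180, -220, -0.11); to P-3 = (-85, -240, +0.71).
Solve a·Δx + b·Δy = Δh: det = (-180)·(-240) − (-85)·(-220) = 24500.
∂h/∂x = [(-0.11)·(-240) − (+0.71)·(-220)] / 24500 = +0.007453
∂h/∂y = [(-180)·(+0.71) − (-85)·(-0.11)] / 24500 = -0.005598
|∇h| = √(0.007453² + -0.005598²) = 0.009321

0.00932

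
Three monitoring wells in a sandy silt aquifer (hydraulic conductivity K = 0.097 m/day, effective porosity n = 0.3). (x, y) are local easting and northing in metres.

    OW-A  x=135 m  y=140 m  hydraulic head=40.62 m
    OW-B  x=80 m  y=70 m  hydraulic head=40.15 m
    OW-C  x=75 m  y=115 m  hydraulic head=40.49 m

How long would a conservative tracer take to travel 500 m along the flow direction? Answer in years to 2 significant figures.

560 years

Taking OW-A as reference: OW-B−OW-A = (-55, -70, -0.47); OW-C−OW-A = (-60, -25, -0.13).
Solve a·Δx + b·Δy = Δh: det = (-55)·(-25) − (-60)·(-70) = -2825.
∂h/∂x = [(-0.47)·(-25) − (-0.13)·(-70)] / -2825 = -0.0009381
∂h/∂y = [(-55)·(-0.13) − (-60)·(-0.47)] / -2825 = +0.007451
|∇h| = √(-0.0009381² + 0.007451²) = 0.00751
Seepage velocity v = K·i/n = 0.097 × 0.00751 / 0.3 = 0.002428 m/day.
t = 500 / 0.002428 = 2.059e+05 days = 564 years.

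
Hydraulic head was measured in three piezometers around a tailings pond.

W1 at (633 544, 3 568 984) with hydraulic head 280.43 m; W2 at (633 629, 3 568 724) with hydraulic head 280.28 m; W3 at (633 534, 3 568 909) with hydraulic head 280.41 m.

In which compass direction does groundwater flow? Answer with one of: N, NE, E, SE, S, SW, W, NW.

Differences from W1: to W2 (Δx, Δy, Δh) = (85, -260, -0.15); to W3 = (-10, -75, -0.02).
Determinant of the coordinate differences = 85·(-75) − (-10)·(-260) = -8975.
∂h/∂x = [(-0.15)·(-75) − (-0.02)·(-260)] / -8975 = -0.0006741
∂h/∂y = [85·(-0.02) − (-10)·(-0.15)] / -8975 = +0.0003565
Flow = −∇h = (+0.0006741 east, -0.0003565 north), which points southeast.

SE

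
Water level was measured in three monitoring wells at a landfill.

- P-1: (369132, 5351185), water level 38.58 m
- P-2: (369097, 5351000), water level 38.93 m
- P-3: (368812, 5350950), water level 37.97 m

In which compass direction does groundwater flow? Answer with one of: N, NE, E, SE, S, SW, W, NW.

Three-point gradient (reference P-1): Δ to P-2 = (-35, -185, +0.35), Δ to P-3 = (-320, -235, -0.61).
∂h/∂x = +0.003827, ∂h/∂y = -0.002616 (det = -50975).
Flow = −∇h = (-0.003827 east, +0.002616 north), which points northwest.

NW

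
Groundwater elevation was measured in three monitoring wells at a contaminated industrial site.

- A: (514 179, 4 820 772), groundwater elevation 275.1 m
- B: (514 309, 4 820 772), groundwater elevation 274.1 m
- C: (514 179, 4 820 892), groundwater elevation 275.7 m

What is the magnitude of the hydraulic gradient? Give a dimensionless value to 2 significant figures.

0.0092

∂h/∂x = (274.1 − 275.1) / (514309 − 514179) = -0.007692
∂h/∂y = (275.7 − 275.1) / (4820892 − 4820772) = +0.005000
|∇h| = √(-0.007692² + 0.005000²) = 0.009174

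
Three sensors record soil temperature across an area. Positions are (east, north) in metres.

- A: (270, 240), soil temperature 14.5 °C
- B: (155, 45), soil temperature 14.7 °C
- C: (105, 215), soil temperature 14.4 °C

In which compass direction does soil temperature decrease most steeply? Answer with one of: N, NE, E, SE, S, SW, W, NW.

NW

Taking A as reference: B−A = (-115, -195, +0.2); C−A = (-165, -25, -0.1).
Solve a·Δx + b·Δy = ΔT: det = (-115)·(-25) − (-165)·(-195) = -29300.
∂T/∂x = [(+0.2)·(-25) − (-0.1)·(-195)] / -29300 = +0.0008362
∂T/∂y = [(-115)·(-0.1) − (-165)·(+0.2)] / -29300 = -0.001519
Steepest decrease is along −∇f = (-0.0008362 E, +0.001519 N) → northwest.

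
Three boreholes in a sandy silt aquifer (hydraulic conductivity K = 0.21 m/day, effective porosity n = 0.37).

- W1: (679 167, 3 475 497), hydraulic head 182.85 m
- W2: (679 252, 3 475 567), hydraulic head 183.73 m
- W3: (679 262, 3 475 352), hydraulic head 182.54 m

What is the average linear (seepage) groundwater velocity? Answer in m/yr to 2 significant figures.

Taking W1 as reference: W2−W1 = (85, 70, +0.88); W3−W1 = (95, -145, -0.31).
Determinant of the coordinate differences = 85·(-145) − 95·70 = -18975.
∂h/∂x = [(+0.88)·(-145) − (-0.31)·70] / -18975 = +0.005581
∂h/∂y = [85·(-0.31) − 95·(+0.88)] / -18975 = +0.005794
|∇h| = √(0.005581² + 0.005794²) = 0.008045
Seepage velocity v = K·i/n = 0.21 × 0.008045 / 0.37 = 0.004566 m/day = 1.668 m/yr.

1.7 m/yr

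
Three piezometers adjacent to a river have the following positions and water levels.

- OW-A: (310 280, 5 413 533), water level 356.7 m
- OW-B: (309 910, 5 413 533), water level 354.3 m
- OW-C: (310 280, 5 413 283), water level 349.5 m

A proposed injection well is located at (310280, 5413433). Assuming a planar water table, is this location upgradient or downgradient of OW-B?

downgradient

∂h/∂x = (354.3 − 356.7) / (309910 − 310280) = +0.006486
∂h/∂y = (349.5 − 356.7) / (5413283 − 5413533) = +0.02880
Head at (310280, 5413433) = 356.7 + (+0.006486)·(0) + (+0.02880)·(-100) = 353.82 m.
That is lower than the 354.3 m at OW-B, so the point is downgradient.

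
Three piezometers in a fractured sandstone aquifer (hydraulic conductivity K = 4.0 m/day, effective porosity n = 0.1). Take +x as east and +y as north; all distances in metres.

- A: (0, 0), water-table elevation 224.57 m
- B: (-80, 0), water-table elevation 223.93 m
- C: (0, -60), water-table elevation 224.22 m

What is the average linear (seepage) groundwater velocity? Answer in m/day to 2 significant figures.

∂h/∂x = (223.93 − 224.57) / (-80 − 0) = +0.008000
∂h/∂y = (224.22 − 224.57) / (-60 − 0) = +0.005833
|∇h| = √(0.008000² + 0.005833²) = 0.009901
Seepage velocity v = K·i/n = 4.0 × 0.009901 / 0.1 = 0.396 m/day.

0.40 m/day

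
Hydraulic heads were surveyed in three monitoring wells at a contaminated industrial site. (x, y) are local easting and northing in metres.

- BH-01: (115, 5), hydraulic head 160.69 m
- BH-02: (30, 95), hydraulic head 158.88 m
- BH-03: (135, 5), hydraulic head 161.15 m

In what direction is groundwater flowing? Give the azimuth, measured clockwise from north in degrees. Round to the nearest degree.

266°

With h = a·x + b·y + c and BH-01 as origin, the differences give:
  (-85)·a + 90·b = -1.81
  20·a + 0·b = +0.46
Eliminate b (×0 and ×90, subtract): -1800·a = -41.400 → a = ∂h/∂x = +0.02300
Back-substitute: b = ∂h/∂y = +0.001611.
Flow direction (−∇h) has components (-0.02300 E, -0.001611 N).
Azimuth = atan2(E, N) = atan2(-0.02300, -0.001611) = 266.0° ≈ 266°.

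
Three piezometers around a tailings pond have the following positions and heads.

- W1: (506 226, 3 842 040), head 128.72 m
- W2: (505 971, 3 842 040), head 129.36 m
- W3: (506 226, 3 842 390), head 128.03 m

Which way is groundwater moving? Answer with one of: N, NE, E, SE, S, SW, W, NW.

∂h/∂x = (129.36 − 128.72) / (505971 − 506226) = -0.002510
∂h/∂y = (128.03 − 128.72) / (3842390 − 3842040) = -0.001971
Flow = −∇h = (+0.002510 east, +0.001971 north), which points northeast.

NE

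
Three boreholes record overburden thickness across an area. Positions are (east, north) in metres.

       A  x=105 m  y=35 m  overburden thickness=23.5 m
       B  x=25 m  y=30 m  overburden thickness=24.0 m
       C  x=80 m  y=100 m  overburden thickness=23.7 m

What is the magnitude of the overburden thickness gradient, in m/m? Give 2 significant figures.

Taking A as reference: B−A = (-80, -5, +0.5); C−A = (-25, 65, +0.2).
Determinant of the coordinate differences = (-80)·65 − (-25)·(-5) = -5325.
∂d/∂x = [(+0.5)·65 − (+0.2)·(-5)] / -5325 = -0.006291
∂d/∂y = [(-80)·(+0.2) − (-25)·(+0.5)] / -5325 = +0.0006573
|∇f| = √(-0.006291² + 0.0006573²) = 0.006325 m/m

0.0063 m/m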